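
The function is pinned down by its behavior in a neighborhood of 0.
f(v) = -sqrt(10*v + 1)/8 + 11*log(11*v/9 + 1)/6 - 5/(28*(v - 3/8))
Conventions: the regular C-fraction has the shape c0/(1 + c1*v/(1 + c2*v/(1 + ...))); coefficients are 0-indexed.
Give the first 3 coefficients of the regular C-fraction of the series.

The regular C-fraction coefficients are [59/168, -4363/531, 10774645/1544502].

Taylor coefficients (expand at 0): a_0 = 59/168, a_1 = 4363/1512, a_2 = 97417/27216.
c0 = a_0 = 59/168. Peel one level at a time: if S = 1 + c*v/S' with S'(0) = 1, then c is the v-coefficient of S and S' = c*v/(S - 1).
S_1 = c0/f = 1 + (-4363/531)*v + (10774645/187974)*v^2 + ...; c1 = -4363/531.
S_2 = c1*v/(S_1 - 1) = 1 + (10774645/1544502)*v + ...; c2 = 10774645/1544502.


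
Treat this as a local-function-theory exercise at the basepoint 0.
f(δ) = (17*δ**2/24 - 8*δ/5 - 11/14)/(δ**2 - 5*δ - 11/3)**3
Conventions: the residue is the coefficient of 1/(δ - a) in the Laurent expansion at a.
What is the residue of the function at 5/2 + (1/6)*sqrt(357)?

The factor δ**2 - 5*δ - 11/3 splits as (δ - a)(δ - a') with a = 5/2 + (1/6)*sqrt(357), a' = 5/2 - (1/6)*sqrt(357). At the order-3 pole a set g(δ) = (δ - a)^3*f(δ) = [17*δ**2/24 - 8*δ/5 - 11/14] / (δ - a')^3.
Order-3 pole: residue = g''(a)/2; g''(5/2 + (1/6)*sqrt(357)) = -(8165/47184452)*sqrt(357), so the residue is -(8165/94368904)*sqrt(357).

The residue is -(8165/94368904)*sqrt(357).


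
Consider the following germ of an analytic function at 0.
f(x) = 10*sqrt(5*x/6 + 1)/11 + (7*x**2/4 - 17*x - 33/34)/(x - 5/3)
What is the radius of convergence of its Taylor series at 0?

Denominator factor (x - 5/3): pole of order 1 at 5/3, modulus 5/3.
Branch term (10/11)*sqrt(1 - x/(-6/5)): its argument vanishes at x = -6/5, a square-root branch point, modulus 6/5.
The radius of convergence is the smallest modulus among the singular points: 6/5.

The radius of convergence is 6/5.


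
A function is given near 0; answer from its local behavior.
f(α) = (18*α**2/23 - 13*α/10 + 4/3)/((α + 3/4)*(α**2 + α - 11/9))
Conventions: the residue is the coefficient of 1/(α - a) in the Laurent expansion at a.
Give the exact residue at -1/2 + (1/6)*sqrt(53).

The factor α**2 + α - 11/9 splits as (α - a)(α - a') with a = -1/2 + (1/6)*sqrt(53), a' = -1/2 - (1/6)*sqrt(53). At the order-1 pole a set g(α) = (α - a)*f(α) = [(18*α**2/23 - 13*α/10 + 4/3)/(α + 3/4)] / (α - a').
Simple pole: residue = g(a) at a = -1/2 + (1/6)*sqrt(53), which is 31893/23345 - (38739/247457)*sqrt(53).

The residue is 31893/23345 - (38739/247457)*sqrt(53).


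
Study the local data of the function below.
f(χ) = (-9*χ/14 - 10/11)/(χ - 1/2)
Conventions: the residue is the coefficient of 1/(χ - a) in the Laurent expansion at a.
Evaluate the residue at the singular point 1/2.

The residue is -379/308.

At the order-1 pole 1/2 set g(χ) = (χ - (1/2))*f(χ) = -9*χ/14 - 10/11.
Simple pole: residue = g(a) at a = 1/2, which is -379/308.


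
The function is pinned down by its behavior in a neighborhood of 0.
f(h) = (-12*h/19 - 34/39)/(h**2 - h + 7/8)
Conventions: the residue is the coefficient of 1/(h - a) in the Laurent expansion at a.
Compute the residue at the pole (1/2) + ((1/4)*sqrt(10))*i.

The factor h**2 - h + 7/8 splits as (h - a)(h - a') with a = (1/2) + ((1/4)*sqrt(10))*i, a' = (1/2) - ((1/4)*sqrt(10))*i. At the order-1 pole a set g(h) = (h - a)*f(h) = [-12*h/19 - 34/39] / (h - a').
Simple pole: residue = g(a) at a = (1/2) + ((1/4)*sqrt(10))*i, which is (-6/19) + ((176/741)*sqrt(10))*i.

The residue is (-6/19) + ((176/741)*sqrt(10))*i.


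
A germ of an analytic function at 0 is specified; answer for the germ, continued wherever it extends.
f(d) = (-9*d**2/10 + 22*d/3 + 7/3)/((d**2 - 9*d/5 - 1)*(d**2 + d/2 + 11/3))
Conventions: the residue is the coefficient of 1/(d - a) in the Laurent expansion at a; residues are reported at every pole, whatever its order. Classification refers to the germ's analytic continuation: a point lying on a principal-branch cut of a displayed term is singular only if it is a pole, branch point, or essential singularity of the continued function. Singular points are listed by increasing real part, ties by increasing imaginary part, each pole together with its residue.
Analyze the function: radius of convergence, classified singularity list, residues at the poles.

Radius of convergence at 0: -9/10 + (1/10)*sqrt(181).
At 9/10 - (1/10)*sqrt(181): a pole of order 1; residue 21029/64454 - (184601/11666174)*sqrt(181).
At (-1/4) - ((1/12)*sqrt(519))*i: a pole of order 1; residue (-21029/64454) - ((286591/11150542)*sqrt(519))*i.
At (-1/4) + ((1/12)*sqrt(519))*i: a pole of order 1; residue (-21029/64454) + ((286591/11150542)*sqrt(519))*i.
At 9/10 + (1/10)*sqrt(181): a pole of order 1; residue 21029/64454 + (184601/11666174)*sqrt(181).

Denominator factor (d**2 - 9*d/5 - 1): discriminant 181/25, real irrational roots 9/10 + (1/10)*sqrt(181) and 9/10 - (1/10)*sqrt(181); poles of order 1, moduli 9/10 + (1/10)*sqrt(181) and -9/10 + (1/10)*sqrt(181).
Denominator factor (d**2 + d/2 + 11/3): discriminant -173/12, complex-conjugate roots (-1/4) + ((1/12)*sqrt(519))*i and (-1/4) - ((1/12)*sqrt(519))*i; poles of order 1, moduli (1/3)*sqrt(33) and (1/3)*sqrt(33).
The radius of convergence is the smallest modulus among the singular points: -9/10 + (1/10)*sqrt(181).
The factor d**2 - 9*d/5 - 1 splits as (d - a)(d - a') with a = 9/10 - (1/10)*sqrt(181), a' = 9/10 + (1/10)*sqrt(181). At the order-1 pole a set g(d) = (d - a)*f(d) = [(-9*d**2/10 + 22*d/3 + 7/3)/(d**2 + d/2 + 11/3)] / (d - a').
Simple pole: residue = g(a) at a = 9/10 - (1/10)*sqrt(181), which is 21029/64454 - (184601/11666174)*sqrt(181).
The factor d**2 + d/2 + 11/3 splits as (d - a)(d - a') with a = (-1/4) - ((1/12)*sqrt(519))*i, a' = (-1/4) + ((1/12)*sqrt(519))*i. At the order-1 pole a set g(d) = (d - a)*f(d) = [(-9*d**2/10 + 22*d/3 + 7/3)/(d**2 - 9*d/5 - 1)] / (d - a').
Simple pole: residue = g(a) at a = (-1/4) - ((1/12)*sqrt(519))*i, which is (-21029/64454) - ((286591/11150542)*sqrt(519))*i.
The factor d**2 + d/2 + 11/3 splits as (d - a)(d - a') with a = (-1/4) + ((1/12)*sqrt(519))*i, a' = (-1/4) - ((1/12)*sqrt(519))*i. At the order-1 pole a set g(d) = (d - a)*f(d) = [(-9*d**2/10 + 22*d/3 + 7/3)/(d**2 - 9*d/5 - 1)] / (d - a').
Simple pole: residue = g(a) at a = (-1/4) + ((1/12)*sqrt(519))*i, which is (-21029/64454) + ((286591/11150542)*sqrt(519))*i.
The factor d**2 - 9*d/5 - 1 splits as (d - a)(d - a') with a = 9/10 + (1/10)*sqrt(181), a' = 9/10 - (1/10)*sqrt(181). At the order-1 pole a set g(d) = (d - a)*f(d) = [(-9*d**2/10 + 22*d/3 + 7/3)/(d**2 + d/2 + 11/3)] / (d - a').
Simple pole: residue = g(a) at a = 9/10 + (1/10)*sqrt(181), which is 21029/64454 + (184601/11666174)*sqrt(181).
List the singular points by increasing real part (a conjugate pair: the negative imaginary part first).


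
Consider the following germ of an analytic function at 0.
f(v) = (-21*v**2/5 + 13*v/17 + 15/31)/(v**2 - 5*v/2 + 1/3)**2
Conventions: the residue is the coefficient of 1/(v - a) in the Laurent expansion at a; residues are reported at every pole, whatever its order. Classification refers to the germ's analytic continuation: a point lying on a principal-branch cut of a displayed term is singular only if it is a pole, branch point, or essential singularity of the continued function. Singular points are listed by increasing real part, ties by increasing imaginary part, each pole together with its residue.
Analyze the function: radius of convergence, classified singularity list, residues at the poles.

Denominator factor (v**2 - 5*v/2 + 1/3)^2: discriminant 59/12, real irrational roots 5/4 + (1/12)*sqrt(177) and 5/4 - (1/12)*sqrt(177); poles of order 2, moduli 5/4 + (1/12)*sqrt(177) and 5/4 - (1/12)*sqrt(177).
The radius of convergence is the smallest modulus among the singular points: 5/4 - (1/12)*sqrt(177).
The factor v**2 - 5*v/2 + 1/3 splits as (v - a)(v - a') with a = 5/4 - (1/12)*sqrt(177), a' = 5/4 + (1/12)*sqrt(177). At the order-2 pole a set g(v) = (v - a)^2*f(v) = [-21*v**2/5 + 13*v/17 + 15/31] / (v - a')^2.
Order-2 pole: residue = g'(a); g'(5/4 - (1/12)*sqrt(177)) = (5028/9172435)*sqrt(177), so the residue is (5028/9172435)*sqrt(177).
The factor v**2 - 5*v/2 + 1/3 splits as (v - a)(v - a') with a = 5/4 + (1/12)*sqrt(177), a' = 5/4 - (1/12)*sqrt(177). At the order-2 pole a set g(v) = (v - a)^2*f(v) = [-21*v**2/5 + 13*v/17 + 15/31] / (v - a')^2.
Order-2 pole: residue = g'(a); g'(5/4 + (1/12)*sqrt(177)) = -(5028/9172435)*sqrt(177), so the residue is -(5028/9172435)*sqrt(177).
List the singular points by increasing real part (a conjugate pair: the negative imaginary part first).

Radius of convergence at 0: 5/4 - (1/12)*sqrt(177).
At 5/4 - (1/12)*sqrt(177): a pole of order 2; residue (5028/9172435)*sqrt(177).
At 5/4 + (1/12)*sqrt(177): a pole of order 2; residue -(5028/9172435)*sqrt(177).


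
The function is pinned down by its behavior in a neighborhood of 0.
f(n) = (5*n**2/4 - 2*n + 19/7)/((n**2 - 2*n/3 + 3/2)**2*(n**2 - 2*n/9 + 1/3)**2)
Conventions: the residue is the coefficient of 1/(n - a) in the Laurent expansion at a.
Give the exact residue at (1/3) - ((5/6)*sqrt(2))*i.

The factor n**2 - 2*n/3 + 3/2 splits as (n - a)(n - a') with a = (1/3) - ((5/6)*sqrt(2))*i, a' = (1/3) + ((5/6)*sqrt(2))*i. At the order-2 pole a set g(n) = (n - a)^2*f(n) = [(5*n**2/4 - 2*n + 19/7)/(n**2 - 2*n/9 + 1/3)**2] / (n - a')^2.
Order-2 pole: residue = g'(a); g'((1/3) - ((5/6)*sqrt(2))*i) = (38529972/107471875) + ((333510831/429887500)*sqrt(2))*i, so the residue is (38529972/107471875) + ((333510831/429887500)*sqrt(2))*i.

The residue is (38529972/107471875) + ((333510831/429887500)*sqrt(2))*i.


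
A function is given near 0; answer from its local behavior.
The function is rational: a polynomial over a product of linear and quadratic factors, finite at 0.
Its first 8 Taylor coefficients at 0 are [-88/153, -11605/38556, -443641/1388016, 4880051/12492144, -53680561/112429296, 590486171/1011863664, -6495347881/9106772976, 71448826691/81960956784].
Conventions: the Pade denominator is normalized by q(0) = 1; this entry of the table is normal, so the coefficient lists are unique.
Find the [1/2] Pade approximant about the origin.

The Pade approximant has numerator coefficients [-88/153, -73144027/32074308]; denominator coefficients [1, 927613/269532, -282317/119792].

Taylor coefficients needed (read off): a_0 = -88/153, a_1 = -11605/38556, a_2 = -443641/1388016, a_3 = 4880051/12492144.
Write the denominator as Q(ν) = 1 + q1*ν + q2*ν^2. Requiring Q*f - P = O(ν^4) with deg P <= 1 kills the coefficients of ν^2..ν^3 in Q*f:
  ν^2: a_2 + q1*a_1 + q2*a_0 = 0, i.e. -443641/1388016 + (-11605/38556)*q1 + (-88/153)*q2 = 0.
  ν^3: a_3 + q1*a_2 + q2*a_1 = 0, i.e. 4880051/12492144 + (-443641/1388016)*q1 + (-11605/38556)*q2 = 0.
Solving this linear system: q1 = 927613/269532, q2 = -282317/119792.
The numerator is Q*f truncated at degree 1: P0 = a_0 = -88/153; P1 = a_1 + q1*a_0 = -73144027/32074308.


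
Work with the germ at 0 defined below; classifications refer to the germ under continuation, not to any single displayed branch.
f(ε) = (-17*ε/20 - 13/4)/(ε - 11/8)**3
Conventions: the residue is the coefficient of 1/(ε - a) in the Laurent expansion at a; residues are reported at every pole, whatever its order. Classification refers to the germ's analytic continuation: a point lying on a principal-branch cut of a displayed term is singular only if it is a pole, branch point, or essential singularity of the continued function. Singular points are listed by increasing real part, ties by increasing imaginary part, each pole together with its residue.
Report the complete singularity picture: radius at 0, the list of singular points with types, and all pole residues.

Radius of convergence at 0: 11/8.
At 11/8: a pole of order 3; residue 0.

Denominator factor (ε - 11/8)^3: pole of order 3 at 11/8, modulus 11/8.
The radius of convergence is the smallest modulus among the singular points: 11/8.
At the order-3 pole 11/8 set g(ε) = (ε - (11/8))^3*f(ε) = -17*ε/20 - 13/4.
Order-3 pole: residue = g''(a)/2; g''(11/8) = 0, so the residue is 0.


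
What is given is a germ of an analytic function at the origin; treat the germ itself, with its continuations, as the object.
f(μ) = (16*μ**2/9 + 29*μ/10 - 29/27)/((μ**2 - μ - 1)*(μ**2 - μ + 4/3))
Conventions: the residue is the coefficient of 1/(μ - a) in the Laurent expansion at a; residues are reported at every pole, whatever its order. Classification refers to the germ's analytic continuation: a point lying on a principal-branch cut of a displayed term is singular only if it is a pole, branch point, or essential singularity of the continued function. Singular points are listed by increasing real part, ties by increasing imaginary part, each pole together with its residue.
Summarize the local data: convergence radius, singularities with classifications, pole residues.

Radius of convergence at 0: -1/2 + (1/2)*sqrt(5).
At 1/2 - (1/2)*sqrt(5): a pole of order 1; residue 421/420 - (1643/6300)*sqrt(5).
At (1/2) - ((1/6)*sqrt(39))*i: a pole of order 1; residue (-421/420) + ((199/5460)*sqrt(39))*i.
At (1/2) + ((1/6)*sqrt(39))*i: a pole of order 1; residue (-421/420) - ((199/5460)*sqrt(39))*i.
At 1/2 + (1/2)*sqrt(5): a pole of order 1; residue 421/420 + (1643/6300)*sqrt(5).

Denominator factor (μ**2 - μ - 1): discriminant 5, real irrational roots 1/2 + (1/2)*sqrt(5) and 1/2 - (1/2)*sqrt(5); poles of order 1, moduli 1/2 + (1/2)*sqrt(5) and -1/2 + (1/2)*sqrt(5).
Denominator factor (μ**2 - μ + 4/3): discriminant -13/3, complex-conjugate roots (1/2) + ((1/6)*sqrt(39))*i and (1/2) - ((1/6)*sqrt(39))*i; poles of order 1, moduli (2/3)*sqrt(3) and (2/3)*sqrt(3).
The radius of convergence is the smallest modulus among the singular points: -1/2 + (1/2)*sqrt(5).
The factor μ**2 - μ - 1 splits as (μ - a)(μ - a') with a = 1/2 - (1/2)*sqrt(5), a' = 1/2 + (1/2)*sqrt(5). At the order-1 pole a set g(μ) = (μ - a)*f(μ) = [(16*μ**2/9 + 29*μ/10 - 29/27)/(μ**2 - μ + 4/3)] / (μ - a').
Simple pole: residue = g(a) at a = 1/2 - (1/2)*sqrt(5), which is 421/420 - (1643/6300)*sqrt(5).
The factor μ**2 - μ + 4/3 splits as (μ - a)(μ - a') with a = (1/2) - ((1/6)*sqrt(39))*i, a' = (1/2) + ((1/6)*sqrt(39))*i. At the order-1 pole a set g(μ) = (μ - a)*f(μ) = [(16*μ**2/9 + 29*μ/10 - 29/27)/(μ**2 - μ - 1)] / (μ - a').
Simple pole: residue = g(a) at a = (1/2) - ((1/6)*sqrt(39))*i, which is (-421/420) + ((199/5460)*sqrt(39))*i.
The factor μ**2 - μ + 4/3 splits as (μ - a)(μ - a') with a = (1/2) + ((1/6)*sqrt(39))*i, a' = (1/2) - ((1/6)*sqrt(39))*i. At the order-1 pole a set g(μ) = (μ - a)*f(μ) = [(16*μ**2/9 + 29*μ/10 - 29/27)/(μ**2 - μ - 1)] / (μ - a').
Simple pole: residue = g(a) at a = (1/2) + ((1/6)*sqrt(39))*i, which is (-421/420) - ((199/5460)*sqrt(39))*i.
The factor μ**2 - μ - 1 splits as (μ - a)(μ - a') with a = 1/2 + (1/2)*sqrt(5), a' = 1/2 - (1/2)*sqrt(5). At the order-1 pole a set g(μ) = (μ - a)*f(μ) = [(16*μ**2/9 + 29*μ/10 - 29/27)/(μ**2 - μ + 4/3)] / (μ - a').
Simple pole: residue = g(a) at a = 1/2 + (1/2)*sqrt(5), which is 421/420 + (1643/6300)*sqrt(5).
List the singular points by increasing real part (a conjugate pair: the negative imaginary part first).


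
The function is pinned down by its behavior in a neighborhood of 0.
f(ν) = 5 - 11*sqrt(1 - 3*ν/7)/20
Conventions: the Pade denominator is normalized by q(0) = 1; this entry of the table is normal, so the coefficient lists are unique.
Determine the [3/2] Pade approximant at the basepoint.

Taylor coefficients needed (expand at 0): a_0 = 89/20, a_1 = 33/280, a_2 = 99/7840, a_3 = 297/109760, a_4 = 891/1229312, a_5 = 2673/12293120.
Write the denominator as Q(ν) = 1 + q1*ν + q2*ν^2. Requiring Q*f - P = O(ν^6) with deg P <= 3 kills the coefficients of ν^4..ν^5 in Q*f:
  ν^4: a_4 + q1*a_3 + q2*a_2 = 0, i.e. 891/1229312 + (297/109760)*q1 + (99/7840)*q2 = 0.
  ν^5: a_5 + q1*a_4 + q2*a_3 = 0, i.e. 2673/12293120 + (891/1229312)*q1 + (297/109760)*q2 = 0.
Solving this linear system: q1 = -3/7, q2 = 27/784.
The numerator is Q*f truncated at degree 3: P0 = a_0 = 89/20; P1 = a_1 + q1*a_0 = -501/280; P2 = a_2 + q1*a_1 + q2*a_0 = 1809/15680; P3 = a_3 + q1*a_2 + q2*a_1 = 297/219520.

The Pade approximant has numerator coefficients [89/20, -501/280, 1809/15680, 297/219520]; denominator coefficients [1, -3/7, 27/784].


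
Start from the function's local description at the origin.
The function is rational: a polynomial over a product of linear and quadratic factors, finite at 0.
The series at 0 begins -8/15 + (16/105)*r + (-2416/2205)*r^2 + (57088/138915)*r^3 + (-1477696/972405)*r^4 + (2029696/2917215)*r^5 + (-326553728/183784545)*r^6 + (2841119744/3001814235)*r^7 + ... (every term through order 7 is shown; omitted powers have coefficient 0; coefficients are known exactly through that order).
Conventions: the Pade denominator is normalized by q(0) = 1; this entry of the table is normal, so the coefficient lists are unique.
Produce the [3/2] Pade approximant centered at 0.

Taylor coefficients needed (read off): a_0 = -8/15, a_1 = 16/105, a_2 = -2416/2205, a_3 = 57088/138915, a_4 = -1477696/972405, a_5 = 2029696/2917215.
Write the denominator as Q(r) = 1 + q1*r + q2*r^2. Requiring Q*f - P = O(r^6) with deg P <= 3 kills the coefficients of r^4..r^5 in Q*f:
  r^4: a_4 + q1*a_3 + q2*a_2 = 0, i.e. -1477696/972405 + (57088/138915)*q1 + (-2416/2205)*q2 = 0.
  r^5: a_5 + q1*a_4 + q2*a_3 = 0, i.e. 2029696/2917215 + (-1477696/972405)*q1 + (57088/138915)*q2 = 0.
Solving this linear system: q1 = 18183542/197367065, q2 = -5605134188/4144708365.
The numerator is Q*f truncated at degree 3: P0 = a_0 = -8/15; P1 = a_1 + q1*a_0 = 305656384/2960505975; P2 = a_2 + q1*a_1 + q2*a_0 = -896237968/2486825019; P3 = a_3 + q1*a_2 + q2*a_1 = 81418148128/783349880985.

The Pade approximant has numerator coefficients [-8/15, 305656384/2960505975, -896237968/2486825019, 81418148128/783349880985]; denominator coefficients [1, 18183542/197367065, -5605134188/4144708365].


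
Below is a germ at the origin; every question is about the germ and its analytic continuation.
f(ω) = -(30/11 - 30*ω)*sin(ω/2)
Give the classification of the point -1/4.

The point is a regular point.

There is no denominator, hence no pole anywhere.
The factor -sin(ω/2) is entire.
So the germ continues analytically to -1/4.


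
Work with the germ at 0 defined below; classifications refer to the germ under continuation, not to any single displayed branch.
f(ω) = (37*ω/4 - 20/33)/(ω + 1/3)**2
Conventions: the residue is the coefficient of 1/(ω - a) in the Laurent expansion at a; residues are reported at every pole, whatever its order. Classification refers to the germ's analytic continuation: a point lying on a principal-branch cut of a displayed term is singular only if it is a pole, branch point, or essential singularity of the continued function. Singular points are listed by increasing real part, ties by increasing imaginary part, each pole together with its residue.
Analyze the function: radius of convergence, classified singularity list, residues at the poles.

Denominator factor (ω + 1/3)^2: pole of order 2 at -1/3, modulus 1/3.
The radius of convergence is the smallest modulus among the singular points: 1/3.
At the order-2 pole -1/3 set g(ω) = (ω - (-1/3))^2*f(ω) = 37*ω/4 - 20/33.
Order-2 pole: residue = g'(a); g'(-1/3) = 37/4, so the residue is 37/4.

Radius of convergence at 0: 1/3.
At -1/3: a pole of order 2; residue 37/4.


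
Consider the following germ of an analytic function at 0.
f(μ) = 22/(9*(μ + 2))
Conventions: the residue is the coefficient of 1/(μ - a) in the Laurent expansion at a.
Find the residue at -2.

The residue is 22/9.

At the order-1 pole -2 set g(μ) = (μ - (-2))*f(μ) = 22/9.
Simple pole: residue = g(a) at a = -2, which is 22/9.


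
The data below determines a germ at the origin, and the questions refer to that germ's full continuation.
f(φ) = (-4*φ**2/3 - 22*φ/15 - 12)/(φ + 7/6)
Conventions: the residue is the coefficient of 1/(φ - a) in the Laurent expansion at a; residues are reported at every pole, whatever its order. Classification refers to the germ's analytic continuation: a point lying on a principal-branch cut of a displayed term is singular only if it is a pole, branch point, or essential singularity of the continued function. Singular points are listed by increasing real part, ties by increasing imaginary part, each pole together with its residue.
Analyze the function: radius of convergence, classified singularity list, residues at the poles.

Denominator factor (φ + 7/6): pole of order 1 at -7/6, modulus 7/6.
The radius of convergence is the smallest modulus among the singular points: 7/6.
At the order-1 pole -7/6 set g(φ) = (φ - (-7/6))*f(φ) = -4*φ**2/3 - 22*φ/15 - 12.
Simple pole: residue = g(a) at a = -7/6, which is -1634/135.

Radius of convergence at 0: 7/6.
At -7/6: a pole of order 1; residue -1634/135.


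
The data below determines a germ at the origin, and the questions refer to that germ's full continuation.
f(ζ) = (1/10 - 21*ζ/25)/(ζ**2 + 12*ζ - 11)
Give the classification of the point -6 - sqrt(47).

The denominator factor ζ**2 + 12*ζ - 11 vanishes at -6 - sqrt(47) and appears to the power 1; the numerator there equals 257/50 + (21/25)*sqrt(47), nonzero, and no other factor vanishes.
Hence a pole whose order is the multiplicity, 1.

The point is a pole of order 1.


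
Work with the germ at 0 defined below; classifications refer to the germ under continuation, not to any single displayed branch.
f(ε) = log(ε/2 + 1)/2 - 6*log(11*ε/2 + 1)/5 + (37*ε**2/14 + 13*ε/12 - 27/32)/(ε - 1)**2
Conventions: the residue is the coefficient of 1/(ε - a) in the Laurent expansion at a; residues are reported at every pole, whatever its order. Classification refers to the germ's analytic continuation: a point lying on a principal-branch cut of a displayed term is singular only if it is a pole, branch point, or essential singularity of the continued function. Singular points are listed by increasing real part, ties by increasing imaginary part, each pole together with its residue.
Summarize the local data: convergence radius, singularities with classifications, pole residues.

Denominator factor (ε - 1)^2: pole of order 2 at 1, modulus 1.
Branch term (1/2)*log(1 - ε/(-2)): its argument vanishes at ε = -2, a logarithmic branch point, modulus 2.
Branch term (-6/5)*log(1 - ε/(-2/11)): its argument vanishes at ε = -2/11, a logarithmic branch point, modulus 2/11.
The radius of convergence is the smallest modulus among the singular points: 2/11.
The branch terms are analytic at 1 and contribute nothing to the residue; only the rational part matters.
At the order-2 pole 1 set g(ε) = (ε - (1))^2*(rational part) = 37*ε**2/14 + 13*ε/12 - 27/32.
Order-2 pole: residue = g'(a); g'(1) = 535/84, so the residue is 535/84.
List the singular points by increasing real part (a conjugate pair: the negative imaginary part first).

Radius of convergence at 0: 2/11.
At -2: a logarithmic branch point.
At -2/11: a logarithmic branch point.
At 1: a pole of order 2; residue 535/84.


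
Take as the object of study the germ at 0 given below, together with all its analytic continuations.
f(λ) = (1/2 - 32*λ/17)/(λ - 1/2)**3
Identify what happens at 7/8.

Denominator factors: λ - 1/2 = 3/8 at λ = 7/8 — none vanishes.
So the germ continues analytically to 7/8.

The point is a regular point.


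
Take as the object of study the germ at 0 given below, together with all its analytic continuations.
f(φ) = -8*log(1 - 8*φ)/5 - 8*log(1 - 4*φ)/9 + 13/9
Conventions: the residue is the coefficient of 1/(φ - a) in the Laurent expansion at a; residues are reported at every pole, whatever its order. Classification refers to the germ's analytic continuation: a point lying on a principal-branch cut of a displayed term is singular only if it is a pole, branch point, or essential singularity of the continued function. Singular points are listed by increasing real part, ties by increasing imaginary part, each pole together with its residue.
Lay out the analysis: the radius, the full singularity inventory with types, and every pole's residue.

Radius of convergence at 0: 1/8.
At 1/8: a logarithmic branch point.
At 1/4: a logarithmic branch point.

Branch term (-8/5)*log(1 - φ/(1/8)): its argument vanishes at φ = 1/8, a logarithmic branch point, modulus 1/8.
Branch term (-8/9)*log(1 - φ/(1/4)): its argument vanishes at φ = 1/4, a logarithmic branch point, modulus 1/4.
The radius of convergence is the smallest modulus among the singular points: 1/8.
List the singular points by increasing real part (a conjugate pair: the negative imaginary part first).


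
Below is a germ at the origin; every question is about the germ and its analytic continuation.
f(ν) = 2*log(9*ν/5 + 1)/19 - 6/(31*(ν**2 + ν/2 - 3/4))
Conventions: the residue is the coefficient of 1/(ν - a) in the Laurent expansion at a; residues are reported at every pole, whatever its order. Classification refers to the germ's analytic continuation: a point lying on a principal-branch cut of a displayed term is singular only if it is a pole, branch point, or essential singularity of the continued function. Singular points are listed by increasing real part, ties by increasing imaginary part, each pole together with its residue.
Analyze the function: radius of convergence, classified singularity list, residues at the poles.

Denominator factor (ν**2 + ν/2 - 3/4): discriminant 13/4, real irrational roots -1/4 + (1/4)*sqrt(13) and -1/4 - (1/4)*sqrt(13); poles of order 1, moduli -1/4 + (1/4)*sqrt(13) and 1/4 + (1/4)*sqrt(13).
Branch term (2/19)*log(1 - ν/(-5/9)): its argument vanishes at ν = -5/9, a logarithmic branch point, modulus 5/9.
The radius of convergence is the smallest modulus among the singular points: 5/9.
The branch term is analytic at -1/4 - (1/4)*sqrt(13) and contributes nothing to the residue; only the rational part matters.
The factor ν**2 + ν/2 - 3/4 splits as (ν - a)(ν - a') with a = -1/4 - (1/4)*sqrt(13), a' = -1/4 + (1/4)*sqrt(13). At the order-1 pole a set g(ν) = (ν - a)*(rational part) = [-6/31] / (ν - a').
Simple pole: residue = g(a) at a = -1/4 - (1/4)*sqrt(13), which is (12/403)*sqrt(13).
The branch term is analytic at -1/4 + (1/4)*sqrt(13) and contributes nothing to the residue; only the rational part matters.
The factor ν**2 + ν/2 - 3/4 splits as (ν - a)(ν - a') with a = -1/4 + (1/4)*sqrt(13), a' = -1/4 - (1/4)*sqrt(13). At the order-1 pole a set g(ν) = (ν - a)*(rational part) = [-6/31] / (ν - a').
Simple pole: residue = g(a) at a = -1/4 + (1/4)*sqrt(13), which is -(12/403)*sqrt(13).
List the singular points by increasing real part (a conjugate pair: the negative imaginary part first).

Radius of convergence at 0: 5/9.
At -1/4 - (1/4)*sqrt(13): a pole of order 1; residue (12/403)*sqrt(13).
At -5/9: a logarithmic branch point.
At -1/4 + (1/4)*sqrt(13): a pole of order 1; residue -(12/403)*sqrt(13).


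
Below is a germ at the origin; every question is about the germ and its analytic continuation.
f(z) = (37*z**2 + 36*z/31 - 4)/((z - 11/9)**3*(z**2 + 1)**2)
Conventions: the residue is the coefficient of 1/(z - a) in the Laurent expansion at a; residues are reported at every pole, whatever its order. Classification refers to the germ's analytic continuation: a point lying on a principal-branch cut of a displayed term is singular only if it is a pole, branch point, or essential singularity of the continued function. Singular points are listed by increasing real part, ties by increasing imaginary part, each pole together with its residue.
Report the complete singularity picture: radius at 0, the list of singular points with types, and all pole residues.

Denominator factor (z**2 + 1)^2: discriminant -4, complex-conjugate roots (1)*i and -(1)*i; poles of order 2, moduli 1 and 1.
Denominator factor (z - 11/9)^3: pole of order 3 at 11/9, modulus 11/9.
The radius of convergence is the smallest modulus among the singular points: 1.
The factor z**2 + 1 splits as (z - a)(z - a') with a = -(1)*i, a' = (1)*i. At the order-2 pole a set g(z) = (z - a)^2*f(z) = [(37*z**2 + 36*z/31 - 4)/(z - 11/9)**3] / (z - a')^2.
Order-2 pole: residue = g'(a); g'(-(1)*i) = (68397736095/25806979448) + (156270499425/51613958896)*i, so the residue is (68397736095/25806979448) + (156270499425/51613958896)*i.
The factor z**2 + 1 splits as (z - a)(z - a') with a = (1)*i, a' = -(1)*i. At the order-2 pole a set g(z) = (z - a)^2*f(z) = [(37*z**2 + 36*z/31 - 4)/(z - 11/9)**3] / (z - a')^2.
Order-2 pole: residue = g'(a); g'((1)*i) = (68397736095/25806979448) - (156270499425/51613958896)*i, so the residue is (68397736095/25806979448) - (156270499425/51613958896)*i.
At the order-3 pole 11/9 set g(z) = (z - (11/9))^3*f(z) = (37*z**2 + 36*z/31 - 4)/(z**2 + 1)**2.
Order-3 pole: residue = g''(a)/2; g''(11/9) = -68397736095/6451744862, so the residue is -68397736095/12903489724.
List the singular points by increasing real part (a conjugate pair: the negative imaginary part first).

Radius of convergence at 0: 1.
At -(1)*i: a pole of order 2; residue (68397736095/25806979448) + (156270499425/51613958896)*i.
At (1)*i: a pole of order 2; residue (68397736095/25806979448) - (156270499425/51613958896)*i.
At 11/9: a pole of order 3; residue -68397736095/12903489724.


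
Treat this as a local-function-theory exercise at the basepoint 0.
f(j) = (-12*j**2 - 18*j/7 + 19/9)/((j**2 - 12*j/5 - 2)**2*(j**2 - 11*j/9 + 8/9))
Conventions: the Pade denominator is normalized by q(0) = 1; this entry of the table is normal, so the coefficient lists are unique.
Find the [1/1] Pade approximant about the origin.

Taylor coefficients needed (expand at 0): a_0 = 19/32, a_1 = -11933/8960, a_2 = -351139/358400.
Write the denominator as Q(j) = 1 + q1*j. Requiring Q*f - P = O(j^3) with deg P <= 1 kills the coefficients of j^2..j^2 in Q*f:
  j^2: a_2 + q1*a_1 = 0, i.e. -351139/358400 + (-11933/8960)*q1 = 0.
Solving this linear system: q1 = -351139/477320.
The numerator is Q*f truncated at degree 1: P0 = a_0 = 19/32; P1 = a_1 + q1*a_0 = -23637247/13364960.

The Pade approximant has numerator coefficients [19/32, -23637247/13364960]; denominator coefficients [1, -351139/477320].


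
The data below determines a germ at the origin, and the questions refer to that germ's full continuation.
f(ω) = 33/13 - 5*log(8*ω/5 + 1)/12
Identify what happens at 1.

The point is a regular point.

There is no denominator, hence no pole anywhere.
Branch term log(1 - ω/(-5/8)): argument at 1 is 13/5, nonzero, so 1 is not its branch point (a point on a principal cut is still regular for the continued germ).
So the germ continues analytically to 1.


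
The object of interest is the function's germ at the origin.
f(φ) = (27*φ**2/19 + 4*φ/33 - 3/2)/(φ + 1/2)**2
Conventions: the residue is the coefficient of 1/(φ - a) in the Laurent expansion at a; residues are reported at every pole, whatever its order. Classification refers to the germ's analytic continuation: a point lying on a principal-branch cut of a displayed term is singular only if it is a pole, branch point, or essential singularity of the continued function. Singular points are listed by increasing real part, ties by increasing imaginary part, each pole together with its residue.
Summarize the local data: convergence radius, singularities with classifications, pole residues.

Denominator factor (φ + 1/2)^2: pole of order 2 at -1/2, modulus 1/2.
The radius of convergence is the smallest modulus among the singular points: 1/2.
At the order-2 pole -1/2 set g(φ) = (φ - (-1/2))^2*f(φ) = 27*φ**2/19 + 4*φ/33 - 3/2.
Order-2 pole: residue = g'(a); g'(-1/2) = -815/627, so the residue is -815/627.

Radius of convergence at 0: 1/2.
At -1/2: a pole of order 2; residue -815/627.


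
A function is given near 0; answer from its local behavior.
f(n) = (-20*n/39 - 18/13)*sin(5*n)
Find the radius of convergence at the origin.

The radius of convergence is infinite.

The factor sin(5*n) is entire and contributes no finite singular point.
The polynomial part has no poles.
No finite singular points: the Taylor series at 0 converges everywhere.


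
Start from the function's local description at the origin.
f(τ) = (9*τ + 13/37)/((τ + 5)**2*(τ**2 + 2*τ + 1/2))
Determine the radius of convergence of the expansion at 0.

The radius of convergence is 1 - (1/2)*sqrt(2).

Denominator factor (τ**2 + 2*τ + 1/2): discriminant 2, real irrational roots -1 + (1/2)*sqrt(2) and -1 - (1/2)*sqrt(2); poles of order 1, moduli 1 - (1/2)*sqrt(2) and 1 + (1/2)*sqrt(2).
Denominator factor (τ + 5)^2: pole of order 2 at -5, modulus 5.
The radius of convergence is the smallest modulus among the singular points: 1 - (1/2)*sqrt(2).


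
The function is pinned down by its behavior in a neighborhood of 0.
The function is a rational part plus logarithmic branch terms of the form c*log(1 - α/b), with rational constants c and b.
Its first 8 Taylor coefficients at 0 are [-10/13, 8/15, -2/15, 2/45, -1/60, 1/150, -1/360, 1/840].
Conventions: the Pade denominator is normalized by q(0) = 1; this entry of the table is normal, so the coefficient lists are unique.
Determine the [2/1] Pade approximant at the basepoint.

Taylor coefficients needed (read off): a_0 = -10/13, a_1 = 8/15, a_2 = -2/15, a_3 = 2/45.
Write the denominator as Q(α) = 1 + q1*α. Requiring Q*f - P = O(α^4) with deg P <= 2 kills the coefficients of α^3..α^3 in Q*f:
  α^3: a_3 + q1*a_2 = 0, i.e. 2/45 + (-2/15)*q1 = 0.
Solving this linear system: q1 = 1/3.
The numerator is Q*f truncated at degree 2: P0 = a_0 = -10/13; P1 = a_1 + q1*a_0 = 18/65; P2 = a_2 + q1*a_1 = 2/45.

The Pade approximant has numerator coefficients [-10/13, 18/65, 2/45]; denominator coefficients [1, 1/3].


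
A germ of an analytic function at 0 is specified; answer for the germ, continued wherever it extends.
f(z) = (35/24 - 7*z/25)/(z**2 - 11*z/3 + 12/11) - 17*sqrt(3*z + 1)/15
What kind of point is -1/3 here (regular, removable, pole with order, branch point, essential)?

The point is an algebraic (square-root) branch point.

The term (-17/15)*sqrt(1 - z/(-1/3)) has argument 1 - -1/3/(-1/3) = 0 at -1/3: a square-root (algebraic, two-sheeted) branch point; the remaining terms are analytic or single-valued there.


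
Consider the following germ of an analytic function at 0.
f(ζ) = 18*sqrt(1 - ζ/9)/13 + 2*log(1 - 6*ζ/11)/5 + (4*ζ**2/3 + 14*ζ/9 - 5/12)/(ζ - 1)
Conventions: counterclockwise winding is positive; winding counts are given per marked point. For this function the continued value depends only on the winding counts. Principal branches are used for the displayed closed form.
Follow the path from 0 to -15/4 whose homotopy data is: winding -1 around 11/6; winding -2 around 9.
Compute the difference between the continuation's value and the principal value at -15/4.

Continued minus principal equals -(4/5)*pi*i.

The rational part is single-valued and drops out of the difference; each branch term changes only by its own monodromy.
(18/13)*sqrt(1 - ζ/(9)): winding -2 is even, the square root returns to the same sheet, contribution 0.
(2/5)*log(1 - ζ/(11/6)): each positive loop around 11/6 adds 2*pi*i to the log, so winding -1 contributes (2/5)*(-1)*2*pi*i = -(4/5)*pi*i.
Summing the contributions at ζ = -15/4 gives -(4/5)*pi*i.


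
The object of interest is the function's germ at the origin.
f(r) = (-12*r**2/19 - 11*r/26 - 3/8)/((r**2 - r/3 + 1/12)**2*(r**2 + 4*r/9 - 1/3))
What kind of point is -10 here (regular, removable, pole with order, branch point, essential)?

Denominator factors: r**2 - r/3 + 1/12 = 1241/12 at r = -10; r**2 + 4*r/9 - 1/3 = 857/9 at r = -10 — none vanishes.
So the germ continues analytically to -10.

The point is a regular point.


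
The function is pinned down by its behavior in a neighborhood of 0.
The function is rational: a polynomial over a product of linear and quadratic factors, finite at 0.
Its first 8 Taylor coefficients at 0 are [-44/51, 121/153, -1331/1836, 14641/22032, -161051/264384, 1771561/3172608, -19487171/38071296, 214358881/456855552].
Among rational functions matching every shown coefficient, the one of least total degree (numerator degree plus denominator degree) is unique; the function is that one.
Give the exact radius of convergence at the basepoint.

No rational of total degree below 1 reproduces all 8 coefficients; solving the [0/1] Pade equations on them gives f(ε) = -16/(17*(ε + 12/11)), whose expansion matches every shown term.
Denominator factor (ε + 12/11): pole of order 1 at -12/11, modulus 12/11.
The radius of convergence is the smallest modulus among the singular points: 12/11.

The radius of convergence is 12/11.


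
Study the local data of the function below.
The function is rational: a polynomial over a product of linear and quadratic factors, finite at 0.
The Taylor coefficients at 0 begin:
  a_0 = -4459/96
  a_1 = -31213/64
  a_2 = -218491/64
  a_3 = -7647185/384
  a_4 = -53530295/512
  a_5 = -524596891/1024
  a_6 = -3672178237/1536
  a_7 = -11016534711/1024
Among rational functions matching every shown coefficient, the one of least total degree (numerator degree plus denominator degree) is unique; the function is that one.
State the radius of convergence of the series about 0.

No rational of total degree below 3 reproduces all 8 coefficients; solving the [0/3] Pade equations on them gives f(γ) = 13/(12*(γ - 2/7)**3), whose expansion matches every shown term.
Denominator factor (γ - 2/7)^3: pole of order 3 at 2/7, modulus 2/7.
The radius of convergence is the smallest modulus among the singular points: 2/7.

The radius of convergence is 2/7.


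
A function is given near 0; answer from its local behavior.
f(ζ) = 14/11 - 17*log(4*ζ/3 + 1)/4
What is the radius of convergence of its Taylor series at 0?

The radius of convergence is 3/4.

Branch term (-17/4)*log(1 - ζ/(-3/4)): its argument vanishes at ζ = -3/4, a logarithmic branch point, modulus 3/4.
The radius of convergence is the smallest modulus among the singular points: 3/4.


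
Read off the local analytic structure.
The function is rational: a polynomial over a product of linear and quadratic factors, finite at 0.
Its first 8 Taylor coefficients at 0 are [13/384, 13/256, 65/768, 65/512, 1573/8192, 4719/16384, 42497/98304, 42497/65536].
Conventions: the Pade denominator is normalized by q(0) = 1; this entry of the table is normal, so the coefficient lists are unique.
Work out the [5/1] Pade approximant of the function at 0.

Taylor coefficients needed (read off): a_0 = 13/384, a_1 = 13/256, a_2 = 65/768, a_3 = 65/512, a_4 = 1573/8192, a_5 = 4719/16384, a_6 = 42497/98304.
Write the denominator as Q(ω) = 1 + q1*ω. Requiring Q*f - P = O(ω^7) with deg P <= 5 kills the coefficients of ω^6..ω^6 in Q*f:
  ω^6: a_6 + q1*a_5 = 0, i.e. 42497/98304 + (4719/16384)*q1 = 0.
Solving this linear system: q1 = -3269/2178.
The numerator is Q*f truncated at degree 5: P0 = a_0 = 13/384; P1 = a_1 + q1*a_0 = -13/418176; P2 = a_2 + q1*a_1 = 4693/557568; P3 = a_3 + q1*a_2 = -65/836352; P4 = a_4 + q1*a_3 = 13117/8921088; P5 = a_5 + q1*a_4 = -13/73728.

The Pade approximant has numerator coefficients [13/384, -13/418176, 4693/557568, -65/836352, 13117/8921088, -13/73728]; denominator coefficients [1, -3269/2178].


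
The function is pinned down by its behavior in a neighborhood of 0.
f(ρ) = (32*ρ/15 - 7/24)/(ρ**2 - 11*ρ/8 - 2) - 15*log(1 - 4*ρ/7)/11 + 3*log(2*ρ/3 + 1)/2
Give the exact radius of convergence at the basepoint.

Denominator factor (ρ**2 - 11*ρ/8 - 2): discriminant 633/64, real irrational roots 11/16 + (1/16)*sqrt(633) and 11/16 - (1/16)*sqrt(633); poles of order 1, moduli 11/16 + (1/16)*sqrt(633) and -11/16 + (1/16)*sqrt(633).
Branch term (3/2)*log(1 - ρ/(-3/2)): its argument vanishes at ρ = -3/2, a logarithmic branch point, modulus 3/2.
Branch term (-15/11)*log(1 - ρ/(7/4)): its argument vanishes at ρ = 7/4, a logarithmic branch point, modulus 7/4.
The radius of convergence is the smallest modulus among the singular points: -11/16 + (1/16)*sqrt(633).

The radius of convergence is -11/16 + (1/16)*sqrt(633).


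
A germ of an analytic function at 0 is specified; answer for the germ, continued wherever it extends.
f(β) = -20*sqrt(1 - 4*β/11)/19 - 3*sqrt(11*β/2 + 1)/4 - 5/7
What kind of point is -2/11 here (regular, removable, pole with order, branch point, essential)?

The term (-3/4)*sqrt(1 - β/(-2/11)) has argument 1 - -2/11/(-2/11) = 0 at -2/11: a square-root (algebraic, two-sheeted) branch point; the remaining terms are analytic or single-valued there.

The point is an algebraic (square-root) branch point.
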